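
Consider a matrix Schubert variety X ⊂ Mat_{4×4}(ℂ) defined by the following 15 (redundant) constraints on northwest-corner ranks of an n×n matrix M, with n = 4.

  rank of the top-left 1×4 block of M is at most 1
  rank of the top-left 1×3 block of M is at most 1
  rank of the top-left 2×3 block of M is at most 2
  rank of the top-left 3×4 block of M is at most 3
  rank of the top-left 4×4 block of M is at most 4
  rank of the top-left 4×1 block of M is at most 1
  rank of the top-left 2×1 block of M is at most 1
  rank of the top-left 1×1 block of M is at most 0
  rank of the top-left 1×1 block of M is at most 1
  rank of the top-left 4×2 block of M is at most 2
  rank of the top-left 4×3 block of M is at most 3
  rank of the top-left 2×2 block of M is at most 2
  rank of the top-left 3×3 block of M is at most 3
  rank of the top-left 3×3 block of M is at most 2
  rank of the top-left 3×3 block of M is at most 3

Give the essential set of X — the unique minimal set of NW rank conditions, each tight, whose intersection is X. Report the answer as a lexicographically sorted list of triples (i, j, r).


Computing R[i][j] = min implied NW-rank bound (n=4, 15 conditions):

  i=1: 0 1 1 1
  i=2: 1 2 2 2
  i=3: 1 2 2 3
  i=4: 1 2 3 4

the unique w with this rank table is (2, 1, 4, 3).

Fulton essential set (2 of the 2 Rothe cells):

[(1, 1, 0), (3, 3, 2)]


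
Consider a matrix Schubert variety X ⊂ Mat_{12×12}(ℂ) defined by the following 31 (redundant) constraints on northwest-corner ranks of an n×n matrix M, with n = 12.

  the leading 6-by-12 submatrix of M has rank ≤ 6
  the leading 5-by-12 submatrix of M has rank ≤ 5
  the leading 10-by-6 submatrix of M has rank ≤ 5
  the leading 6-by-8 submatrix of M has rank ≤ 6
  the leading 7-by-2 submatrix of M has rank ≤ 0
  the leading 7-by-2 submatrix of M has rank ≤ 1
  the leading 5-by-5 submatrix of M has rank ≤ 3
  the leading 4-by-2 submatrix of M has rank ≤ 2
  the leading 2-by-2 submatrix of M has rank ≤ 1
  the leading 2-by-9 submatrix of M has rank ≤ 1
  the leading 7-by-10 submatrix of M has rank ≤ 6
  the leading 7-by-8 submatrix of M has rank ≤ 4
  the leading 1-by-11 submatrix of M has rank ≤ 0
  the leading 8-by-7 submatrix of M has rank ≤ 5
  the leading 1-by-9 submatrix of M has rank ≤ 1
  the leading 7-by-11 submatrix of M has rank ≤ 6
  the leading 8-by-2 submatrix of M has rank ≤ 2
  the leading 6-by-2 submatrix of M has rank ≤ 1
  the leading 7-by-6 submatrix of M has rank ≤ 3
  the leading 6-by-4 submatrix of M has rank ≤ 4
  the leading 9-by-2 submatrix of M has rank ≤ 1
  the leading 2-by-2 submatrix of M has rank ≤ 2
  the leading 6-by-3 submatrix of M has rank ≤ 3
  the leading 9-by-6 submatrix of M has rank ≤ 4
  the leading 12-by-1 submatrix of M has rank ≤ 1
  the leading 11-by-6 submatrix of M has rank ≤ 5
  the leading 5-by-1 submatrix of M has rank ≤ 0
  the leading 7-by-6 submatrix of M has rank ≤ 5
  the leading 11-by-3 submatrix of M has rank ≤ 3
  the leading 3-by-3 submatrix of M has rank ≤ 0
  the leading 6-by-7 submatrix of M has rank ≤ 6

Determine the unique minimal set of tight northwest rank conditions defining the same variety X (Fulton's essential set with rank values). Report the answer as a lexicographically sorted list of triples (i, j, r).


Computing R[i][j] = min implied NW-rank bound (n=12, 31 conditions):

  R[1]: 0 0 0 0 0 0 0 0 0 0 0 1
  R[2]: 0 0 0 1 1 1 1 1 1 1 1 2
  R[3]: 0 0 0 1 2 2 2 2 2 2 2 3
  R[4]: 0 0 1 2 3 3 3 3 3 3 3 4
  R[5]: 0 0 1 2 3 3 4 4 4 4 4 5
  R[6]: 0 0 1 2 3 3 4 4 5 5 5 6
  R[7]: 0 0 1 2 3 3 4 4 5 6 6 7
  R[8]: 1 1 2 3 4 4 5 5 6 7 7 8
  R[9]: 1 1 2 3 4 4 5 6 7 8 8 9
  R[10]: 1 2 3 4 5 5 6 7 8 9 9 10
  R[11]: 1 2 3 4 5 5 6 7 8 9 10 11
  R[12]: 1 2 3 4 5 6 7 8 9 10 11 12

so w = (12, 4, 5, 3, 7, 9, 10, 1, 8, 2, 11, 6).

D(w) has 33 cells with 8 SE-corners; essential set:

[(1, 11, 0), (3, 3, 0), (7, 2, 0), (7, 6, 3), (7, 8, 4), (9, 2, 1), (9, 6, 4), (11, 6, 5)]


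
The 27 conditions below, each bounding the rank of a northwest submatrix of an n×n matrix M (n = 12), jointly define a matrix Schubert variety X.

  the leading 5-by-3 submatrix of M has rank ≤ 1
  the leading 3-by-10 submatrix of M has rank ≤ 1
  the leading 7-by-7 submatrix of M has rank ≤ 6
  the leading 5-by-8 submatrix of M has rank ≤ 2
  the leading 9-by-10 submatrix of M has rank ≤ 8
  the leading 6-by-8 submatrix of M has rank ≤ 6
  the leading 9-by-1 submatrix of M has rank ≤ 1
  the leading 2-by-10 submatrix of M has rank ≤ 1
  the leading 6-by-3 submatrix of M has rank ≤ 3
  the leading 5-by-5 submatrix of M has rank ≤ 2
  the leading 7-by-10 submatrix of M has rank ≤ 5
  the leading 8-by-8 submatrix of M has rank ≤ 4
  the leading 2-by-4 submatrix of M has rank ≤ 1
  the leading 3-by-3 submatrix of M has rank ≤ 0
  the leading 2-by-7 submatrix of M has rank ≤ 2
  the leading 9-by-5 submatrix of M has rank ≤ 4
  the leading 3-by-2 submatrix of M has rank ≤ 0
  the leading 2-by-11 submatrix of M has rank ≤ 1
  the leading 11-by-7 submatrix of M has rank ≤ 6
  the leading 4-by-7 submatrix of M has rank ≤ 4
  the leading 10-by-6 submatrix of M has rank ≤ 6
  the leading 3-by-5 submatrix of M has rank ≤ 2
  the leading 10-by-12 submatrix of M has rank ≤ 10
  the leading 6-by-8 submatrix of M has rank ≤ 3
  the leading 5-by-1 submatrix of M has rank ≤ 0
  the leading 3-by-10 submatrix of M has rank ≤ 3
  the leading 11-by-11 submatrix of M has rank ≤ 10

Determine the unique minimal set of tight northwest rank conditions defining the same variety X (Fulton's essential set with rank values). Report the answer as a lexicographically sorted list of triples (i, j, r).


Recovering R(i,j) via the rank-extension bound from the 27 conditions:

  row 1: 0  0  0  1  1  1  1  1  1  1  1  1
  row 2: 0  0  0  1  1  1  1  1  1  1  1  2
  row 3: 0  0  0  1  1  1  1  1  1  1  2  3
  row 4: 0  1  1  2  2  2  2  2  2  2  3  4
  row 5: 0  1  1  2  2  2  2  2  3  3  4  5
  row 6: 1  2  2  3  3  3  3  3  4  4  5  6
  row 7: 1  2  3  4  4  4  4  4  5  5  6  7
  row 8: 1  2  3  4  4  4  4  4  5  6  7  8
  row 9: 1  2  3  4  4  5  5  5  6  7  8  9
  row 10: 1  2  3  4  5  6  6  6  7  8  9  10
  row 11: 1  2  3  4  5  6  6  7  8  9  10  11
  row 12: 1  2  3  4  5  6  7  8  9  10  11  12

giving w = (4, 12, 11, 2, 9, 1, 3, 10, 6, 5, 8, 7) via Δ²R.

|D(w)|=35, |Ess(w)|=9:

[(2, 11, 1), (3, 3, 0), (3, 10, 1), (5, 1, 0), (5, 3, 1), (5, 8, 2), (8, 8, 4), (9, 5, 4), (11, 7, 6)]


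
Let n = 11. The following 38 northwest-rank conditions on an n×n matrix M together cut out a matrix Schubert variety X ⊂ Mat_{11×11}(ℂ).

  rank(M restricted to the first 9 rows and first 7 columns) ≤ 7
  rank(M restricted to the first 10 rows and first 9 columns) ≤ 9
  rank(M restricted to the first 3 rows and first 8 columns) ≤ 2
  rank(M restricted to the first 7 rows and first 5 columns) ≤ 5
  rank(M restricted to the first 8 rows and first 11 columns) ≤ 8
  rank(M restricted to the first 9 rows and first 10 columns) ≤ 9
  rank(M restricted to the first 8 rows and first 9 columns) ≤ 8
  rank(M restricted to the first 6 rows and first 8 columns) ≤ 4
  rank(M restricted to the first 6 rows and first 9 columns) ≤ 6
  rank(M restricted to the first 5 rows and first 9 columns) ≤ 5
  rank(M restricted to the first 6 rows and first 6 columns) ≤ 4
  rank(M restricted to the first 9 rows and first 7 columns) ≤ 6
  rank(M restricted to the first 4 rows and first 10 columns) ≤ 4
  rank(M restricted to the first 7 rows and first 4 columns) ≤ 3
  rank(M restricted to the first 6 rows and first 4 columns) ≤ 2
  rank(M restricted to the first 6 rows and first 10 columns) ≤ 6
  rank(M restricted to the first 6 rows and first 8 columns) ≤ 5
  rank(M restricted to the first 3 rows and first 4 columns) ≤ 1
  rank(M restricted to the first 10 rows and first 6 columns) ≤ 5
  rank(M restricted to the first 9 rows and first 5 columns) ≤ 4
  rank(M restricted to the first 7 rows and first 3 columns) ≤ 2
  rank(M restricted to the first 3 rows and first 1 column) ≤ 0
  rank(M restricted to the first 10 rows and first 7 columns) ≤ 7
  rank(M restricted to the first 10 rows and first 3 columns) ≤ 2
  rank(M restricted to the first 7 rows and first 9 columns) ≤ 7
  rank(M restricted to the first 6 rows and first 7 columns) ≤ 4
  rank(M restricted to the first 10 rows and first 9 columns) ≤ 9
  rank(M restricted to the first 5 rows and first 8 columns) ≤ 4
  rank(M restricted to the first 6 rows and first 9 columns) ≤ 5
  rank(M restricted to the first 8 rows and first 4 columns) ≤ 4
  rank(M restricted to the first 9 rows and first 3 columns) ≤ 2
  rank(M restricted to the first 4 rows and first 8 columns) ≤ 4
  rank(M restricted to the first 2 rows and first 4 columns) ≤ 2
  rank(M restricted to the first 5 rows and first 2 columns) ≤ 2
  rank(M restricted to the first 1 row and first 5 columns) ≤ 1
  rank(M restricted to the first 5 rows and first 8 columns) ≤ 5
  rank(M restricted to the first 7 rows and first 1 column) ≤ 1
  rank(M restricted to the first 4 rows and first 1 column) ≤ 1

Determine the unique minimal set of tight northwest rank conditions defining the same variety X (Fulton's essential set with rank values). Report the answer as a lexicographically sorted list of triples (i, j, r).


Reconstructing r_w from the 38 given conditions:

  i=1: 0 | 1 | 1 | 1 | 1 | 1 | 1 | 1 | 1 | 1 | 1
  i=2: 0 | 1 | 1 | 1 | 2 | 2 | 2 | 2 | 2 | 2 | 2
  i=3: 0 | 1 | 1 | 1 | 2 | 2 | 2 | 2 | 3 | 3 | 3
  i=4: 1 | 2 | 2 | 2 | 3 | 3 | 3 | 3 | 4 | 4 | 4
  i=5: 1 | 2 | 2 | 2 | 3 | 4 | 4 | 4 | 5 | 5 | 5
  i=6: 1 | 2 | 2 | 2 | 3 | 4 | 4 | 4 | 5 | 6 | 6
  i=7: 1 | 2 | 2 | 3 | 4 | 5 | 5 | 5 | 6 | 7 | 7
  i=8: 1 | 2 | 2 | 3 | 4 | 5 | 6 | 6 | 7 | 8 | 8
  i=9: 1 | 2 | 2 | 3 | 4 | 5 | 6 | 7 | 8 | 9 | 9
  i=10: 1 | 2 | 2 | 3 | 4 | 5 | 6 | 7 | 8 | 9 | 10
  i=11: 1 | 2 | 3 | 4 | 5 | 6 | 7 | 8 | 9 | 10 | 11

second differences of R give the permutation w = (2, 5, 9, 1, 6, 10, 4, 7, 8, 11, 3).

Fulton essential set (6 of the 20 Rothe cells):

[(3, 1, 0), (3, 4, 1), (3, 8, 2), (6, 4, 2), (6, 8, 4), (10, 3, 2)]


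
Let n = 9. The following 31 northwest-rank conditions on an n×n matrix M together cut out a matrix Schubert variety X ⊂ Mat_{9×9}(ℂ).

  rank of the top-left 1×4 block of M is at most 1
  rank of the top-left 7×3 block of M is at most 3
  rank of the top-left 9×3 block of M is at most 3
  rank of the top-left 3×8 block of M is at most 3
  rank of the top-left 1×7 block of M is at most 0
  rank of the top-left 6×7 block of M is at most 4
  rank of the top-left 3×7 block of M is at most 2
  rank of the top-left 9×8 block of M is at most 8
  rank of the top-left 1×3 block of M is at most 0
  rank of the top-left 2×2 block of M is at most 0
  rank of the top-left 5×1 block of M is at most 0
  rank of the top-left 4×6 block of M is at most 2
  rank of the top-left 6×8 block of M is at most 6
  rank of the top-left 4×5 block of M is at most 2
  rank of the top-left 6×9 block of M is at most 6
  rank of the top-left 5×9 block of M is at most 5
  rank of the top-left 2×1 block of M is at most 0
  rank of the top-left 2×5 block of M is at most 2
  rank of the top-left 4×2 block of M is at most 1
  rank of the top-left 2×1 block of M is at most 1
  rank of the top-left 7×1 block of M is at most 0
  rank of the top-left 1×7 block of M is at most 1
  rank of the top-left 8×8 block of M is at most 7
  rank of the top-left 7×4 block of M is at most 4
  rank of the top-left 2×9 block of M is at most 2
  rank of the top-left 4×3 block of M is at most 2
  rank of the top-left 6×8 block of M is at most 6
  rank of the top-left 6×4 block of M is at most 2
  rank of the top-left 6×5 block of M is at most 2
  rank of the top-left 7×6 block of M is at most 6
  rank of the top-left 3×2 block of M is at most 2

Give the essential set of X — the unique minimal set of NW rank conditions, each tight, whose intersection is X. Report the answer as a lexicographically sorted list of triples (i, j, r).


Computing R[i][j] = min implied NW-rank bound (n=9, 31 conditions):

  0 | 0 | 0 | 0 | 0 | 0 | 0 | 1 | 1
  0 | 0 | 1 | 1 | 1 | 1 | 1 | 2 | 2
  0 | 1 | 2 | 2 | 2 | 2 | 2 | 3 | 3
  0 | 1 | 2 | 2 | 2 | 2 | 3 | 4 | 4
  0 | 1 | 2 | 2 | 2 | 3 | 4 | 5 | 5
  0 | 1 | 2 | 2 | 2 | 3 | 4 | 5 | 6
  0 | 1 | 2 | 3 | 3 | 4 | 5 | 6 | 7
  1 | 2 | 3 | 4 | 4 | 5 | 6 | 7 | 8
  1 | 2 | 3 | 4 | 5 | 6 | 7 | 8 | 9

giving w = (8, 3, 2, 7, 6, 9, 4, 1, 5) via Δ²R.

ℓ(w)=21; the 5 essential cells (i,j,r):

[(1, 7, 0), (2, 2, 0), (4, 6, 2), (6, 5, 2), (7, 1, 0)]


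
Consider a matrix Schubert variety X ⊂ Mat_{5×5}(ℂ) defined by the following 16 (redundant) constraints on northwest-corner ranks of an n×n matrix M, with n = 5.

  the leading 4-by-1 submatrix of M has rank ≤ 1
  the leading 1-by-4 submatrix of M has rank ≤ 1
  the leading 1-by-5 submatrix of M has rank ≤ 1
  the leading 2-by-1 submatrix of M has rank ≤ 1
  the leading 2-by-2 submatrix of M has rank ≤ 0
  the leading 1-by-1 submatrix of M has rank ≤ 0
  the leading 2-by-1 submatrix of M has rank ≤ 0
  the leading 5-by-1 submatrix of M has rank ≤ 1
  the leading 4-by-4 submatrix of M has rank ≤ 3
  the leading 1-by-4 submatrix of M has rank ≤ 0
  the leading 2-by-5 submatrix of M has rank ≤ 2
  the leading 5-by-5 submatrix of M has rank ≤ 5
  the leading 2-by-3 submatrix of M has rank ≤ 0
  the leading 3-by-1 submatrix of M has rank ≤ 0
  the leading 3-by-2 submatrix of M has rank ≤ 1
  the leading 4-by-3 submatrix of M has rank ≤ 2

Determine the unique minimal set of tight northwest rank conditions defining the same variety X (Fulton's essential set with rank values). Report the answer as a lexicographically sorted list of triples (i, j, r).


Propagating the 16 rank bounds to every northwest block:

  0 0 0 0 1
  0 0 0 1 2
  0 1 1 2 3
  1 2 2 3 4
  1 2 3 4 5

giving w = (5, 4, 2, 1, 3) via Δ²R.

Fulton essential set (3 of the 8 Rothe cells):

[(1, 4, 0), (2, 3, 0), (3, 1, 0)]


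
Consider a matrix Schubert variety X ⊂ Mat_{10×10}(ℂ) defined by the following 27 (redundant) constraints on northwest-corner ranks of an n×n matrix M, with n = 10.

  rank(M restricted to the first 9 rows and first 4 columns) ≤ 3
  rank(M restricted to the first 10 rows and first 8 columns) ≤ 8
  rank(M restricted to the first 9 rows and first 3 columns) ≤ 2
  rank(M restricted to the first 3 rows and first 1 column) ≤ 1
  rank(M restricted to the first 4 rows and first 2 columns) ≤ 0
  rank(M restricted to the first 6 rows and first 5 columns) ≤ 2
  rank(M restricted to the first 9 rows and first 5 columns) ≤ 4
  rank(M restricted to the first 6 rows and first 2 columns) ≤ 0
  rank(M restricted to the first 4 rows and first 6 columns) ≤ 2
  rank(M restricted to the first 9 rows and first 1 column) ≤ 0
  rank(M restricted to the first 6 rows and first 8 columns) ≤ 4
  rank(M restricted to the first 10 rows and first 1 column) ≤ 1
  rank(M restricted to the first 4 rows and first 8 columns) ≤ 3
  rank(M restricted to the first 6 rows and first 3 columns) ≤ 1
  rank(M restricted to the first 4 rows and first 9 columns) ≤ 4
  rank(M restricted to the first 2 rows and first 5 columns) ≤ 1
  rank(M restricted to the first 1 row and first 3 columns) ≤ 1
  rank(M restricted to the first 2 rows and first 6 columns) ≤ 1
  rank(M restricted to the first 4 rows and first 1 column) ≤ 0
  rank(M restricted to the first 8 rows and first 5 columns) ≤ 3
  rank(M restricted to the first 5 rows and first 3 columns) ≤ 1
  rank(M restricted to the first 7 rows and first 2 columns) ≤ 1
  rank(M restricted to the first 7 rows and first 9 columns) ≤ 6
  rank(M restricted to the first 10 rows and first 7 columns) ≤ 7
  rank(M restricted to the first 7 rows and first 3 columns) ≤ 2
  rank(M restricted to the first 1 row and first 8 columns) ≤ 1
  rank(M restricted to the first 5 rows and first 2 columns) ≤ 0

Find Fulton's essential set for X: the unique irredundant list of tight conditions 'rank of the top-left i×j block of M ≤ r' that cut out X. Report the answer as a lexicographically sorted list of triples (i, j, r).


Reconstructing r_w from the 27 given conditions:

  R[1]: 0 0 1 1 1 1 1 1 1 1
  R[2]: 0 0 1 1 1 1 2 2 2 2
  R[3]: 0 0 1 2 2 2 3 3 3 3
  R[4]: 0 0 1 2 2 2 3 3 4 4
  R[5]: 0 0 1 2 2 3 4 4 5 5
  R[6]: 0 0 1 2 2 3 4 4 5 6
  R[7]: 0 1 2 3 3 4 5 5 6 7
  R[8]: 0 1 2 3 3 4 5 6 7 8
  R[9]: 0 1 2 3 4 5 6 7 8 9
  R[10]: 1 2 3 4 5 6 7 8 9 10

the unique w with this rank table is (3, 7, 4, 9, 6, 10, 2, 8, 5, 1).

|D(w)|=25, |Ess(w)|=8:

[(2, 6, 1), (4, 6, 2), (4, 8, 3), (6, 2, 0), (6, 5, 2), (6, 8, 4), (8, 5, 3), (9, 1, 0)]


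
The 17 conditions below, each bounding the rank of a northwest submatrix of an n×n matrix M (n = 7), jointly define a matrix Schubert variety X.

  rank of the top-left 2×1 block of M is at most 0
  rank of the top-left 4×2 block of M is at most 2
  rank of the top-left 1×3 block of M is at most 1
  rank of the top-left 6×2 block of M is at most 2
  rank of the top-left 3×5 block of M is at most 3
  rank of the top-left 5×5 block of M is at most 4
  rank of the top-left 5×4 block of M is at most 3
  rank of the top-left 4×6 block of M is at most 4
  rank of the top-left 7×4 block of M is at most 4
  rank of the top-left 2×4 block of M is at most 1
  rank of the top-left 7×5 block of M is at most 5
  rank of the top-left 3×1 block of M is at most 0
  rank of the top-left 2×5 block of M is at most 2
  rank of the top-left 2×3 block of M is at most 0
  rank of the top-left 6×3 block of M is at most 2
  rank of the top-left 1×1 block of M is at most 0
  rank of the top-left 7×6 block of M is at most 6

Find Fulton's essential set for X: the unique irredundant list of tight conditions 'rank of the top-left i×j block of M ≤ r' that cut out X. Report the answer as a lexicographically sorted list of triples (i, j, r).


Propagating the 17 rank bounds to every northwest block:

  i=1: 0 0 0 1 1 1 1
  i=2: 0 0 0 1 2 2 2
  i=3: 0 1 1 2 3 3 3
  i=4: 1 2 2 3 4 4 4
  i=5: 1 2 2 3 4 5 5
  i=6: 1 2 2 3 4 5 6
  i=7: 1 2 3 4 5 6 7

giving w = (4, 5, 2, 1, 6, 7, 3) via Δ²R.

3 SE-corners of the 9-cell Rothe diagram give Ess(w):

[(2, 3, 0), (3, 1, 0), (6, 3, 2)]


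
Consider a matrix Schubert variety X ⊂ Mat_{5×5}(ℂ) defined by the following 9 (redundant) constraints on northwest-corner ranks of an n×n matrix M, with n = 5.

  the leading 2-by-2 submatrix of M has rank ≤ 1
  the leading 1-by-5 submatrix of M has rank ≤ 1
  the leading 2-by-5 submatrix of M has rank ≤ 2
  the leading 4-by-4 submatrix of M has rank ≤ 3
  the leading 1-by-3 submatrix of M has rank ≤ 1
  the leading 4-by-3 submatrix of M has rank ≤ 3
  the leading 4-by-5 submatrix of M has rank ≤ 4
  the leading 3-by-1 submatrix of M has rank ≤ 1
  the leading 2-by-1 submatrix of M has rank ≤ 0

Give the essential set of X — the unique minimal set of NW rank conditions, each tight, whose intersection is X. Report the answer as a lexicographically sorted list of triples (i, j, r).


Recovering R(i,j) via the rank-extension bound from the 9 conditions:

  row 1: 0, 1, 1, 1, 1
  row 2: 0, 1, 2, 2, 2
  row 3: 1, 2, 3, 3, 3
  row 4: 1, 2, 3, 3, 4
  row 5: 1, 2, 3, 4, 5

so w = (2, 3, 1, 5, 4).

ℓ(w)=3; the 2 essential cells (i,j,r):

[(2, 1, 0), (4, 4, 3)]


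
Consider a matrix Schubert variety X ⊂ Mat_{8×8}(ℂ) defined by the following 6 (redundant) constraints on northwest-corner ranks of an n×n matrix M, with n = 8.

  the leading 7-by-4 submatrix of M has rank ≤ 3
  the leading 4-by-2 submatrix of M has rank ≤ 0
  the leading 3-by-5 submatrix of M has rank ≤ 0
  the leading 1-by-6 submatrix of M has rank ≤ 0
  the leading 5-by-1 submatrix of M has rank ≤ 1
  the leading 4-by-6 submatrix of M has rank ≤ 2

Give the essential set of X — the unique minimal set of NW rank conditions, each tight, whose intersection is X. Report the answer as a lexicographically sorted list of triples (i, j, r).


Propagating the 6 rank bounds to every northwest block:

  i=1: 0, 0, 0, 0, 0, 0, 1, 1
  i=2: 0, 0, 0, 0, 0, 1, 2, 2
  i=3: 0, 0, 0, 0, 0, 1, 2, 3
  i=4: 0, 0, 1, 1, 1, 2, 3, 4
  i=5: 1, 1, 2, 2, 2, 3, 4, 5
  i=6: 1, 2, 3, 3, 3, 4, 5, 6
  i=7: 1, 2, 3, 3, 4, 5, 6, 7
  i=8: 1, 2, 3, 4, 5, 6, 7, 8

hence w(1..8) = (7, 6, 8, 3, 1, 2, 5, 4).

D(w) has 19 cells with 4 SE-corners; essential set:

[(1, 6, 0), (3, 5, 0), (4, 2, 0), (7, 4, 3)]


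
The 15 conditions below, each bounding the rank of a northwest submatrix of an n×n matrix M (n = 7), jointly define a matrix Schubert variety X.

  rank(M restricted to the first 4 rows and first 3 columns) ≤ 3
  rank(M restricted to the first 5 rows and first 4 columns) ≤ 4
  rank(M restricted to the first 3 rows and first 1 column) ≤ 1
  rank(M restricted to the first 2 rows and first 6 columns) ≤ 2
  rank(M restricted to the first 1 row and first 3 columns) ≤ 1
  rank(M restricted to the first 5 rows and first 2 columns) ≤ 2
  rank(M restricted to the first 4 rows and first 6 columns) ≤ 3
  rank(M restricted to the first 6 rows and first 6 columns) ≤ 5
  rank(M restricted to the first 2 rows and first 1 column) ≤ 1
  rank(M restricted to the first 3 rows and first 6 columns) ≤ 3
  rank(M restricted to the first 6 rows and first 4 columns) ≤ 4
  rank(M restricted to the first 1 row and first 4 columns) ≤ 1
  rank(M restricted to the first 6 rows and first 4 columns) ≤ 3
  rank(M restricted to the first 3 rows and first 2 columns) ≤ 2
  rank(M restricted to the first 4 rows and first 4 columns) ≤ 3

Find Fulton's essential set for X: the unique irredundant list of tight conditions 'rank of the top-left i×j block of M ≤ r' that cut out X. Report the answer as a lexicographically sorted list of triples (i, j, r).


Rank table r_w(7×7) implied by the 15 constraints:

  i=1: 1  1  1  1  1  1  1
  i=2: 1  2  2  2  2  2  2
  i=3: 1  2  3  3  3  3  3
  i=4: 1  2  3  3  3  3  4
  i=5: 1  2  3  3  4  4  5
  i=6: 1  2  3  3  4  5  6
  i=7: 1  2  3  4  5  6  7

hence w(1..7) = (1, 2, 3, 7, 5, 6, 4).

D(w) has 5 cells with 2 SE-corners; essential set:

[(4, 6, 3), (6, 4, 3)]


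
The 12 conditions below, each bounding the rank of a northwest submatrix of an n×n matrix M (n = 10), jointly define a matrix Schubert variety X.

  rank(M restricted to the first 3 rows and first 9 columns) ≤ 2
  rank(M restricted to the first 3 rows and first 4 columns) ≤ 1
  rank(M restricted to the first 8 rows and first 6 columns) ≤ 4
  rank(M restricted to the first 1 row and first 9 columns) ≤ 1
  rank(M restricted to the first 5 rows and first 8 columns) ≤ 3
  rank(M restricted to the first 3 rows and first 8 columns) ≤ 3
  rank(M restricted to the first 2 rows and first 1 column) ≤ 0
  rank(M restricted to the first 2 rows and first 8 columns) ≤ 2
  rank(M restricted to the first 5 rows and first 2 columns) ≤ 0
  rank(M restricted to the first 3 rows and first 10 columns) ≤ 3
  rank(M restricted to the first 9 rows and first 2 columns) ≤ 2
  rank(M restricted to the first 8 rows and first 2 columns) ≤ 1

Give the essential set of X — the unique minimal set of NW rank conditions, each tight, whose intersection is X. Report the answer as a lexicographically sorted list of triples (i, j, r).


Reconstructing r_w from the 12 given conditions:

  row 1: 0 | 0 | 1 | 1 | 1 | 1 | 1 | 1 | 1 | 1
  row 2: 0 | 0 | 1 | 1 | 2 | 2 | 2 | 2 | 2 | 2
  row 3: 0 | 0 | 1 | 1 | 2 | 2 | 2 | 2 | 2 | 3
  row 4: 0 | 0 | 1 | 2 | 3 | 3 | 3 | 3 | 3 | 4
  row 5: 0 | 0 | 1 | 2 | 3 | 3 | 3 | 3 | 4 | 5
  row 6: 1 | 1 | 2 | 3 | 4 | 4 | 4 | 4 | 5 | 6
  row 7: 1 | 1 | 2 | 3 | 4 | 4 | 5 | 5 | 6 | 7
  row 8: 1 | 1 | 2 | 3 | 4 | 4 | 5 | 6 | 7 | 8
  row 9: 1 | 2 | 3 | 4 | 5 | 5 | 6 | 7 | 8 | 9
  row 10: 1 | 2 | 3 | 4 | 5 | 6 | 7 | 8 | 9 | 10

second differences of R give the permutation w = (3, 5, 10, 4, 9, 1, 7, 8, 2, 6).

|D(w)|=23, |Ess(w)|=6:

[(3, 4, 1), (3, 9, 2), (5, 2, 0), (5, 8, 3), (8, 2, 1), (8, 6, 4)]


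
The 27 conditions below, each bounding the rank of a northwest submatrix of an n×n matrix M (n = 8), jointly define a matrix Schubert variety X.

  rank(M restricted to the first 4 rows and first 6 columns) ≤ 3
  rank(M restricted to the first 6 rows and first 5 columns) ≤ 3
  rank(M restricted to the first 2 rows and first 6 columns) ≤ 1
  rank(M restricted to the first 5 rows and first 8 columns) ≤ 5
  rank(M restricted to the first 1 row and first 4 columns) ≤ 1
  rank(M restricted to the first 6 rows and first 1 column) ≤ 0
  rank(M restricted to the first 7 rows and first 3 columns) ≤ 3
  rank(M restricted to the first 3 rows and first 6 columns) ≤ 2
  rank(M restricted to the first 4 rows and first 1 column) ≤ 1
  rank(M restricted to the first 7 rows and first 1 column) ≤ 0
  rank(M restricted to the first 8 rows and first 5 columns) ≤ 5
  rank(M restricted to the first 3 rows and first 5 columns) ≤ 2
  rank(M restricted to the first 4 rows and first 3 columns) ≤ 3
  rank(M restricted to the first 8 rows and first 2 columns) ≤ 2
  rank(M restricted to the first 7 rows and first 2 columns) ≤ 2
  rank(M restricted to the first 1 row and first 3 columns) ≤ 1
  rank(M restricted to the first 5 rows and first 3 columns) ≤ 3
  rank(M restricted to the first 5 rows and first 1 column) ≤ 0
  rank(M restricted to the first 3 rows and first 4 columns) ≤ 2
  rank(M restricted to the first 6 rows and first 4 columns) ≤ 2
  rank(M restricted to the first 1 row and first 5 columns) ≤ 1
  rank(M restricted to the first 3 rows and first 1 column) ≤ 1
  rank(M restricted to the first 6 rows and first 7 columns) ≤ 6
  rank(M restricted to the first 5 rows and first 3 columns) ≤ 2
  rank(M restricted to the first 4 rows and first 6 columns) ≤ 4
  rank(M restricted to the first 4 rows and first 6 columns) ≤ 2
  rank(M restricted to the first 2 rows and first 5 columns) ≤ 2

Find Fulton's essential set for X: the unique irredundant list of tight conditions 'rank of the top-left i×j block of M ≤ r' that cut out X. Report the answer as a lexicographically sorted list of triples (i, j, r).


The tightest implied rank at each (i,j), from the 27 conditions:

  0 | 1 | 1 | 1 | 1 | 1 | 1 | 1
  0 | 1 | 1 | 1 | 1 | 1 | 2 | 2
  0 | 1 | 2 | 2 | 2 | 2 | 3 | 3
  0 | 1 | 2 | 2 | 2 | 2 | 3 | 4
  0 | 1 | 2 | 2 | 3 | 3 | 4 | 5
  0 | 1 | 2 | 2 | 3 | 4 | 5 | 6
  0 | 1 | 2 | 3 | 4 | 5 | 6 | 7
  1 | 2 | 3 | 4 | 5 | 6 | 7 | 8

hence w(1..8) = (2, 7, 3, 8, 5, 6, 4, 1).

Fulton essential set (4 of the 16 Rothe cells):

[(2, 6, 1), (4, 6, 2), (6, 4, 2), (7, 1, 0)]


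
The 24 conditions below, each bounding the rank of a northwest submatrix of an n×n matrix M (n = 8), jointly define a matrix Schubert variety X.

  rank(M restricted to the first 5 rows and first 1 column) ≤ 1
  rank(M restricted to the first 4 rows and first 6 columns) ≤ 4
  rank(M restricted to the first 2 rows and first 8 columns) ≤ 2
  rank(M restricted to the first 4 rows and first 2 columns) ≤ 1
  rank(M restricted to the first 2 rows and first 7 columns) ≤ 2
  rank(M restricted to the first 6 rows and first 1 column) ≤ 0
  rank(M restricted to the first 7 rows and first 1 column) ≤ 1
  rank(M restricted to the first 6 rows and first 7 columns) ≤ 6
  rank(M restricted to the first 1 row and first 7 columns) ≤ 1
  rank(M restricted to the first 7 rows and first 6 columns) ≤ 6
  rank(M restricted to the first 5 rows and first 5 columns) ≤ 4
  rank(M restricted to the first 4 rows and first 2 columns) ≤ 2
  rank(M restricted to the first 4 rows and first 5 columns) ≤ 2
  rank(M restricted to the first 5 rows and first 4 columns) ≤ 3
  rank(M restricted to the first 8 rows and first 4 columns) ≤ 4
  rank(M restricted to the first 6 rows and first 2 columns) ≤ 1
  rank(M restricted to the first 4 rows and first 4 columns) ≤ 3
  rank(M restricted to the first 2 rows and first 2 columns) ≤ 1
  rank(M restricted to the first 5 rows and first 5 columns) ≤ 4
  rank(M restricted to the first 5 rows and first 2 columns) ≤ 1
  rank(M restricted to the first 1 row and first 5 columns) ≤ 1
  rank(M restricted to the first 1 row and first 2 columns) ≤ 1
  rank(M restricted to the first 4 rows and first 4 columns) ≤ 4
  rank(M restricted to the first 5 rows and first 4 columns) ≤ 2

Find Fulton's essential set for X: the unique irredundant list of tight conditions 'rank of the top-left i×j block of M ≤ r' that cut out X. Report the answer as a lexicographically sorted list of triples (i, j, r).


Reconstructing r_w from the 24 given conditions:

  i=1: 0 1 1 1 1 1 1 1
  i=2: 0 1 2 2 2 2 2 2
  i=3: 0 1 2 2 2 3 3 3
  i=4: 0 1 2 2 2 3 4 4
  i=5: 0 1 2 2 3 4 5 5
  i=6: 0 1 2 3 4 5 6 6
  i=7: 1 2 3 4 5 6 7 7
  i=8: 1 2 3 4 5 6 7 8

so w = (2, 3, 6, 7, 5, 4, 1, 8).

D(w) has 11 cells with 3 SE-corners; essential set:

[(4, 5, 2), (5, 4, 2), (6, 1, 0)]


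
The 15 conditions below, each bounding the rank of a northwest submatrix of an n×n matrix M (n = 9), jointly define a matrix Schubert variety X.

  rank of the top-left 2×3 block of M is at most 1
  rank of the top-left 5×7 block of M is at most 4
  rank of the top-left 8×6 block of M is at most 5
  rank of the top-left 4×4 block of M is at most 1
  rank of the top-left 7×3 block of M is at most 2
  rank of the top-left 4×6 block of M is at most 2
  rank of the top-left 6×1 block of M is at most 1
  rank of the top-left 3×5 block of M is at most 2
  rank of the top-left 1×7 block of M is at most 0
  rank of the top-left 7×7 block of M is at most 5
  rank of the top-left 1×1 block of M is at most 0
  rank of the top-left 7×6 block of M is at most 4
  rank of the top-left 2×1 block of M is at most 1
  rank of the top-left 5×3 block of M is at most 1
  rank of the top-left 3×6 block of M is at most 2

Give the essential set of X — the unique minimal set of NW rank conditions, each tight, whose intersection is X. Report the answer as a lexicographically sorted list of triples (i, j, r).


Rank table r_w(9×9) implied by the 15 constraints:

  R[1]: 0 0 0 0 0 0 0 1 1
  R[2]: 1 1 1 1 1 1 1 2 2
  R[3]: 1 1 1 1 2 2 2 3 3
  R[4]: 1 1 1 1 2 2 3 4 4
  R[5]: 1 1 1 2 3 3 4 5 5
  R[6]: 1 2 2 3 4 4 5 6 6
  R[7]: 1 2 2 3 4 4 5 6 7
  R[8]: 1 2 3 4 5 5 6 7 8
  R[9]: 1 2 3 4 5 6 7 8 9

the unique w with this rank table is (8, 1, 5, 7, 4, 2, 9, 3, 6).

Fulton essential set (6 of the 18 Rothe cells):

[(1, 7, 0), (4, 4, 1), (4, 6, 2), (5, 3, 1), (7, 3, 2), (7, 6, 4)]


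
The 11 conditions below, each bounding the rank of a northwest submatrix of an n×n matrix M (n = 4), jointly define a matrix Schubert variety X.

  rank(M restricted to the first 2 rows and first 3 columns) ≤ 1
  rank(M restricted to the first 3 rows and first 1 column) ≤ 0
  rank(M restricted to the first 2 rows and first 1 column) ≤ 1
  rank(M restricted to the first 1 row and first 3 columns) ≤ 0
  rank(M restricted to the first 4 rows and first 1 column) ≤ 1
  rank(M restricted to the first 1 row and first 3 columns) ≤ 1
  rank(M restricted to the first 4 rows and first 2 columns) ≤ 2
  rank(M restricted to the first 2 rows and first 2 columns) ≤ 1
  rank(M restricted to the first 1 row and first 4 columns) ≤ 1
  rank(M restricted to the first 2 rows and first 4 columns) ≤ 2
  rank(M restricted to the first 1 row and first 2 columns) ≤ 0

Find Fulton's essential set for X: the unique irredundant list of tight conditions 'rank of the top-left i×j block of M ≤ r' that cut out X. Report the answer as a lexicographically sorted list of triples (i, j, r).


Propagating the 11 rank bounds to every northwest block:

  i=1: 0  0  0  1
  i=2: 0  1  1  2
  i=3: 0  1  2  3
  i=4: 1  2  3  4

the unique w with this rank table is (4, 2, 3, 1).

Rothe diagram D(w) (5 cells), 2 SE-corners (essential conditions):

[(1, 3, 0), (3, 1, 0)]


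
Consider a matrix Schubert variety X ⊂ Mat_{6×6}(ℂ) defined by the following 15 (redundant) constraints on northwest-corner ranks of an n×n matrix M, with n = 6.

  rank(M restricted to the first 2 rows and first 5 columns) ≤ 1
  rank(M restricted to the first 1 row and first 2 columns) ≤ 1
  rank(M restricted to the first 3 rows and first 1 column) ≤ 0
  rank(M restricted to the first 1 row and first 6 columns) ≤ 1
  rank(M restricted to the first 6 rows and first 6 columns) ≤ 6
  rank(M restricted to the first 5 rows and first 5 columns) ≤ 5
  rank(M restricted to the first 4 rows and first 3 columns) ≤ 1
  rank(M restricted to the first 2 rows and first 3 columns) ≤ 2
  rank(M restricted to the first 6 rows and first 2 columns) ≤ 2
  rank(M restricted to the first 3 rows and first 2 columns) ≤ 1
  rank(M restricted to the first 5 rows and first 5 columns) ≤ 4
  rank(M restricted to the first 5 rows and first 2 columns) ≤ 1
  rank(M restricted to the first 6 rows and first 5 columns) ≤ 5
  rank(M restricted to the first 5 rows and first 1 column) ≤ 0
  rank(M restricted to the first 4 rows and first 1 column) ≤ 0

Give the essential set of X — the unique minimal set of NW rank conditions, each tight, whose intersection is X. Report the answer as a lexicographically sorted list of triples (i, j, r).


Propagating the 15 rank bounds to every northwest block:

  0 | 1 | 1 | 1 | 1 | 1
  0 | 1 | 1 | 1 | 1 | 2
  0 | 1 | 1 | 2 | 2 | 3
  0 | 1 | 1 | 2 | 3 | 4
  0 | 1 | 2 | 3 | 4 | 5
  1 | 2 | 3 | 4 | 5 | 6

giving w = (2, 6, 4, 5, 3, 1) via Δ²R.

3 SE-corners of the 10-cell Rothe diagram give Ess(w):

[(2, 5, 1), (4, 3, 1), (5, 1, 0)]


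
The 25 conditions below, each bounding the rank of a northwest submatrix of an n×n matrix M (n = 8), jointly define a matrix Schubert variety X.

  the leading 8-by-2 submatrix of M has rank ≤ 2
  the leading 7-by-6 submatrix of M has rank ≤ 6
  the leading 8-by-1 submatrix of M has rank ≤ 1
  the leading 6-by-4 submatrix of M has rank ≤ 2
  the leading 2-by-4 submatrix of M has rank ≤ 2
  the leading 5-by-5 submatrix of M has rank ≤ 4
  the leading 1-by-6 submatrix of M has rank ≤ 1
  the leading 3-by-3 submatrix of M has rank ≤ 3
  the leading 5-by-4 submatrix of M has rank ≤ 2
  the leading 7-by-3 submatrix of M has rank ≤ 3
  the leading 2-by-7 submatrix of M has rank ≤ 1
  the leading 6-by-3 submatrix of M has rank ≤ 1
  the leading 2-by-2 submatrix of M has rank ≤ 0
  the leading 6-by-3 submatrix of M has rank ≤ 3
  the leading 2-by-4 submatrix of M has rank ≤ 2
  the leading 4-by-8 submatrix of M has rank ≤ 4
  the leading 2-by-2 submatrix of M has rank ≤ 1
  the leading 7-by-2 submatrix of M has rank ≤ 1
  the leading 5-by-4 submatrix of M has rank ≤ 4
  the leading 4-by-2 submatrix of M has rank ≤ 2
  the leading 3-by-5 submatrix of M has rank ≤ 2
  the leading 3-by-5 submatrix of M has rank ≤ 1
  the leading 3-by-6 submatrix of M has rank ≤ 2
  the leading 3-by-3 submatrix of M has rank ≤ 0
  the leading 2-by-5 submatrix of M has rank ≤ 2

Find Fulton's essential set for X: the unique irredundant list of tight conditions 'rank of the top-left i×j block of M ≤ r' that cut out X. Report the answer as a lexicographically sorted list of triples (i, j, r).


Recovering R(i,j) via the rank-extension bound from the 25 conditions:

  i=1: 0, 0, 0, 1, 1, 1, 1, 1
  i=2: 0, 0, 0, 1, 1, 1, 1, 2
  i=3: 0, 0, 0, 1, 1, 2, 2, 3
  i=4: 1, 1, 1, 2, 2, 3, 3, 4
  i=5: 1, 1, 1, 2, 3, 4, 4, 5
  i=6: 1, 1, 1, 2, 3, 4, 5, 6
  i=7: 1, 1, 2, 3, 4, 5, 6, 7
  i=8: 1, 2, 3, 4, 5, 6, 7, 8

the unique w with this rank table is (4, 8, 6, 1, 5, 7, 3, 2).

Rothe diagram D(w) (18 cells), 5 SE-corners (essential conditions):

[(2, 7, 1), (3, 3, 0), (3, 5, 1), (6, 3, 1), (7, 2, 1)]


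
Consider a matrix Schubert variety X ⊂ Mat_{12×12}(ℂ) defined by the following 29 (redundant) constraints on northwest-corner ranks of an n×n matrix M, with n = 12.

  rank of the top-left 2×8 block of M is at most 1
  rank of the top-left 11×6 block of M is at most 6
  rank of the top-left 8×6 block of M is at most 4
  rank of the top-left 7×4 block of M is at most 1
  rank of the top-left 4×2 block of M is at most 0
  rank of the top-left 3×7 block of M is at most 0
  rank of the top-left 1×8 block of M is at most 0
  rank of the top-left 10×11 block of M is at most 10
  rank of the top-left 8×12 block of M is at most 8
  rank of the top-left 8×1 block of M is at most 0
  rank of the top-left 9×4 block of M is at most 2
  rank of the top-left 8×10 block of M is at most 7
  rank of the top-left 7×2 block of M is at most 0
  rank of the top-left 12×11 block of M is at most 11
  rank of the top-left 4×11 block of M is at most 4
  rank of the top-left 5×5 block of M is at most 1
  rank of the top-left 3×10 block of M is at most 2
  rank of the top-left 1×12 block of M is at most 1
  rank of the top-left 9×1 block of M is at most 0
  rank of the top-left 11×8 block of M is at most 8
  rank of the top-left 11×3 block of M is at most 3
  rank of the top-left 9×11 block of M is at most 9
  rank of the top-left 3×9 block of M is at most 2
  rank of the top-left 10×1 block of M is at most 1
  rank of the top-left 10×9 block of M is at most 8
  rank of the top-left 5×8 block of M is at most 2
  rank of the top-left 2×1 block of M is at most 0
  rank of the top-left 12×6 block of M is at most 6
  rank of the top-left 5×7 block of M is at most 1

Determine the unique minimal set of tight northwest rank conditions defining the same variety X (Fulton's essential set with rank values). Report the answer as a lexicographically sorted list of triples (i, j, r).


Rank table r_w(12×12) implied by the 29 constraints:

  R[1]: 0, 0, 0, 0, 0, 0, 0, 0, 1, 1, 1, 1
  R[2]: 0, 0, 0, 0, 0, 0, 0, 1, 2, 2, 2, 2
  R[3]: 0, 0, 0, 0, 0, 0, 0, 1, 2, 2, 3, 3
  R[4]: 0, 0, 1, 1, 1, 1, 1, 2, 3, 3, 4, 4
  R[5]: 0, 0, 1, 1, 1, 1, 1, 2, 3, 4, 5, 5
  R[6]: 0, 0, 1, 1, 2, 2, 2, 3, 4, 5, 6, 6
  R[7]: 0, 0, 1, 1, 2, 3, 3, 4, 5, 6, 7, 7
  R[8]: 0, 1, 2, 2, 3, 4, 4, 5, 6, 7, 8, 8
  R[9]: 0, 1, 2, 2, 3, 4, 5, 6, 7, 8, 9, 9
  R[10]: 1, 2, 3, 3, 4, 5, 6, 7, 8, 9, 10, 10
  R[11]: 1, 2, 3, 4, 5, 6, 7, 8, 9, 10, 11, 11
  R[12]: 1, 2, 3, 4, 5, 6, 7, 8, 9, 10, 11, 12

reading off 1-entries of Δ²R: w = (9, 8, 11, 3, 10, 5, 6, 2, 7, 1, 4, 12).

D(w) has 40 cells with 8 SE-corners; essential set:

[(1, 8, 0), (3, 7, 0), (3, 10, 2), (5, 7, 1), (7, 2, 0), (7, 4, 1), (9, 1, 0), (9, 4, 2)]


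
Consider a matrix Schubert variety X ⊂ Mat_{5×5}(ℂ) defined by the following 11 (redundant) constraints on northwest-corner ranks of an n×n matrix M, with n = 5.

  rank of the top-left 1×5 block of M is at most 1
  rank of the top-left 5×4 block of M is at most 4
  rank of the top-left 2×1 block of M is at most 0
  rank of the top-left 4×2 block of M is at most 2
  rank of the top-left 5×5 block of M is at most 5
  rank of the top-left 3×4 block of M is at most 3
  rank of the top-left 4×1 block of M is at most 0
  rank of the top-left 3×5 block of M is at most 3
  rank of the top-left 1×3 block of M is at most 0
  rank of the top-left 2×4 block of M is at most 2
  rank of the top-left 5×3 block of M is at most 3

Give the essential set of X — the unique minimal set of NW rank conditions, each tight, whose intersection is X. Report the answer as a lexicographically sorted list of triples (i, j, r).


Rank table r_w(5×5) implied by the 11 constraints:

  i=1: 0 | 0 | 0 | 1 | 1
  i=2: 0 | 1 | 1 | 2 | 2
  i=3: 0 | 1 | 2 | 3 | 3
  i=4: 0 | 1 | 2 | 3 | 4
  i=5: 1 | 2 | 3 | 4 | 5

giving w = (4, 2, 3, 5, 1) via Δ²R.

ℓ(w)=6; the 2 essential cells (i,j,r):

[(1, 3, 0), (4, 1, 0)]


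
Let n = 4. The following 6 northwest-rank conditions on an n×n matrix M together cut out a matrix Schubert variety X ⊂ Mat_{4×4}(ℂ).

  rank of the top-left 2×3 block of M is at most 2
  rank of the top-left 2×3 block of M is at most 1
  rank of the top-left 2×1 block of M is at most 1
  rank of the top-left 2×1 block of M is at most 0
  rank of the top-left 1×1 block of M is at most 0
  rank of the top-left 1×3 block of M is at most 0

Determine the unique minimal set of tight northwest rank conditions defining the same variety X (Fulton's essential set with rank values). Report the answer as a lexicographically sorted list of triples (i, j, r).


Recovering R(i,j) via the rank-extension bound from the 6 conditions:

  row 1: 0  0  0  1
  row 2: 0  1  1  2
  row 3: 1  2  2  3
  row 4: 1  2  3  4

the unique w with this rank table is (4, 2, 1, 3).

Rothe diagram D(w) (4 cells), 2 SE-corners (essential conditions):

[(1, 3, 0), (2, 1, 0)]
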